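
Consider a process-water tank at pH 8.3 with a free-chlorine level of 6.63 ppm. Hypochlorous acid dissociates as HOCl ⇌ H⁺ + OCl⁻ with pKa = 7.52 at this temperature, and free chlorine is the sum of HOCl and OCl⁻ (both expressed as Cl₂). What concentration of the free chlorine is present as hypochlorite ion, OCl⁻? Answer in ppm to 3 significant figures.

[OCl⁻]/[HOCl] = 10^(pH − pKa) = 10^(8.3 − 7.52) = 10^0.78 = 6.026.
Fraction as HOCl = 1 / (1 + 6.026) = 0.1423.
OCl⁻ = (1 − 0.1423) × 6.63 ppm = 5.686 ppm.

5.69 ppm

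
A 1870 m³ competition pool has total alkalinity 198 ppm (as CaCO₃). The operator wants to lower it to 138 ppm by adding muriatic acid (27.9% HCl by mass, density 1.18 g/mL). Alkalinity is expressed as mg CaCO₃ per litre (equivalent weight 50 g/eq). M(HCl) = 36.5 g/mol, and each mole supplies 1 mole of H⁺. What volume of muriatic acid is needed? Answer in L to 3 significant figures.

249 L

Volume: 1870 m³ = 1,870,000 L.
Alkalinity to neutralize: (198 − 138) = 60 mg/L as CaCO₃ × 1,870,000 L = 112,200 g as CaCO₃.
Equivalents of H⁺ required: 112,200 ÷ 50 g/eq = 2244 eq = 2244 mol HCl.
Mass of HCl: 2244 × 36.5 = 81,910 g.
Mass of 27.9% solution: 81,910 / 0.279 = 293,600 g.
Volume: 293,600 g ÷ 1.18 g/mL = 248,800 mL.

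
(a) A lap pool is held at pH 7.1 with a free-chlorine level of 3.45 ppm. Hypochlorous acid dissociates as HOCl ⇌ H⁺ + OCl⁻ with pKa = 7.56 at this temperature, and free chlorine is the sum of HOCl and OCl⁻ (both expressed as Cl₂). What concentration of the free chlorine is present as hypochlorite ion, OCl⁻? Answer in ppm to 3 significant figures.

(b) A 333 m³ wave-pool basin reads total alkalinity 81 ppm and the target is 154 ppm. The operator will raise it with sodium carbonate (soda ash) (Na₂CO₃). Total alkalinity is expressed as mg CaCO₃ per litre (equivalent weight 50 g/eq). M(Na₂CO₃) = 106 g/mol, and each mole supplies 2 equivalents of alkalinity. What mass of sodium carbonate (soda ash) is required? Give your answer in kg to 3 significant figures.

(a) 0.888 ppm; (b) 25.8 kg

(a) [OCl⁻]/[HOCl] = 10^(pH − pKa) = 10^(7.1 − 7.56) = 10^-0.46 = 0.3467.
(a) Fraction as HOCl = 1 / (1 + 0.3467) = 0.7425.
(a) OCl⁻ = (1 − 0.7425) × 3.45 ppm = 0.8883 ppm.

(b) Volume: 333 m³ = 333,000 L.
(b) Alkalinity to add: (154 − 81) = 73 mg/L as CaCO₃ × 333,000 L = 24,310 g as CaCO₃.
(b) Equivalents: 24,310 g ÷ 50 g/eq = 486.2 eq.
(b) Each mole of Na₂CO₃ supplies 2 eq, so 486.2 / 2 = 243.1 mol.
(b) Mass: 243.1 mol × 106 g/mol = 25,770 g.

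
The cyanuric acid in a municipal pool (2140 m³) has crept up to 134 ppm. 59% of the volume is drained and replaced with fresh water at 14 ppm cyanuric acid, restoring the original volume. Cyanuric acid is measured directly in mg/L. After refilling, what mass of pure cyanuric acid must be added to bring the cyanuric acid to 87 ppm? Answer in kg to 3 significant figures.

Volume: 2140 m³ = 2,140,000 L.
After draining 59% and refilling: 134 × 0.41 + 14 × 0.59 = 63.2 ppm.
Deficit to target: 87 − 63.2 = 23.8 mg/L.
Mass: 23.8 mg/L × 2,140,000 L = 50,930 g cyanuric acid.

50.9 kg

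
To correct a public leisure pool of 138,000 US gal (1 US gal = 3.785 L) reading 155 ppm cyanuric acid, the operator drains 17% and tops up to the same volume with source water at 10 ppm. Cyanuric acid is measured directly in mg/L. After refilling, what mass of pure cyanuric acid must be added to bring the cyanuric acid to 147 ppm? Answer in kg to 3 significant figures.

8.70 kg

Volume: 138,000 US gal × 3.785 L/gal = 522,330 L.
After draining 17% and refilling: 155 × 0.83 + 10 × 0.17 = 130.35 ppm.
Deficit to target: 147 − 130.35 = 16.65 mg/L.
Mass: 16.65 mg/L × 522,330 L = 8697 g cyanuric acid.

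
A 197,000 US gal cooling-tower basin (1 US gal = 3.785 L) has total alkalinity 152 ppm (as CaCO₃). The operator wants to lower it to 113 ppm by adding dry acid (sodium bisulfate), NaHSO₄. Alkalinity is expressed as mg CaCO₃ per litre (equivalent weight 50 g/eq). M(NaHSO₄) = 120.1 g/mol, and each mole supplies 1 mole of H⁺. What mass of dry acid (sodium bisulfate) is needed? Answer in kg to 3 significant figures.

69.9 kg

Volume: 197,000 US gal × 3.785 L/gal = 745,645 L.
Alkalinity to neutralize: (152 − 113) = 39 mg/L as CaCO₃ × 745,645 L = 29,080 g as CaCO₃.
Equivalents of H⁺ required: 29,080 ÷ 50 g/eq = 581.6 eq = 581.6 mol NaHSO₄.
Mass of NaHSO₄: 581.6 × 120.1 = 69,850 g.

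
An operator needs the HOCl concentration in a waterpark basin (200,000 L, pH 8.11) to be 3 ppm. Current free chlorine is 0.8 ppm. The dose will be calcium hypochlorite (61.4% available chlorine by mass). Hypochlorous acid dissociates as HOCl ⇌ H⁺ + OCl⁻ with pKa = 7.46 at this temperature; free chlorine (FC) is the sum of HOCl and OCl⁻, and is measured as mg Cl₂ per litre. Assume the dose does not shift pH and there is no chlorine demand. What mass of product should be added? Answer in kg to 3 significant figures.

5.08 kg

[OCl⁻]/[HOCl] = 10^(pH − pKa) = 10^(8.11 − 7.46) = 4.467; fraction as HOCl = 1/(1 + 4.467) = 0.1829.
Free chlorine required for 3 ppm HOCl: 3 / 0.1829 = 16.4 ppm.
FC to add: 16.4 − 0.8 = 15.6 mg/L as Cl₂.
Cl₂ equivalent: 15.6 mg/L × 200,000 L = 3120 g.
Product at 61.4% available Cl: 3120 / 0.614 = 5082 g.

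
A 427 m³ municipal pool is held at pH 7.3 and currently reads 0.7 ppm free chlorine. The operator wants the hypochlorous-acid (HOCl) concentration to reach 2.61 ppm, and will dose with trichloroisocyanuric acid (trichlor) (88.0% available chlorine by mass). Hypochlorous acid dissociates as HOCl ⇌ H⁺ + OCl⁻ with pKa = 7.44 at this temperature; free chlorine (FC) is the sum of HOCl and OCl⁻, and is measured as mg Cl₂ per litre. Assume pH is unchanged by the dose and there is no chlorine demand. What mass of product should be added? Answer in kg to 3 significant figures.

1.84 kg

Volume: 427 m³ = 427,000 L.
[OCl⁻]/[HOCl] = 10^(pH − pKa) = 10^(7.3 − 7.44) = 0.7244; fraction as HOCl = 1/(1 + 0.7244) = 0.5799.
Free chlorine required for 2.61 ppm HOCl: 2.61 / 0.5799 = 4.501 ppm.
FC to add: 4.501 − 0.7 = 3.801 mg/L as Cl₂.
Cl₂ equivalent: 3.801 mg/L × 427,000 L = 1623 g.
Product at 88.0% available Cl: 1623 / 0.88 = 1844 g.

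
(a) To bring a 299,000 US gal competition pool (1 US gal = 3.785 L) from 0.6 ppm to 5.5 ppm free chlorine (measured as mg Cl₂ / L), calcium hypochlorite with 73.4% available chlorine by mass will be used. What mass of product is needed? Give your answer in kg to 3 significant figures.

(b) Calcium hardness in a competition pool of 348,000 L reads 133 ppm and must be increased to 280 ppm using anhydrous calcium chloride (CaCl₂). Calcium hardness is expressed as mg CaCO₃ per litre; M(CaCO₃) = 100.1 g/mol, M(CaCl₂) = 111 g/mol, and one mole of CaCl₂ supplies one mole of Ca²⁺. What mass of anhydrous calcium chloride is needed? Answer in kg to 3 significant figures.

(a) Volume: 299,000 US gal × 3.785 L/gal = 1,131,715 L.
(a) Chlorine deficit: 5.5 − 0.6 = 4.9 ppm = 4.9 mg/L as Cl₂.
(a) Cl₂ equivalent needed: 4.9 mg/L × 1,131,715 L = 5,545,000 mg = 5545 g.
(a) Product at 73.4% available chlorine: 5545 / 0.734 = 7555 g.

(b) Hardness to add: (280 − 133) = 147 mg/L as CaCO₃ × 348,000 L = 51,160 g as CaCO₃.
(b) Moles of Ca²⁺ (1 mol Ca²⁺ ≡ 1 mol CaCO₃): 51,160 / 100.1 g/mol = 511 mol.
(b) Mass of CaCl₂: 511 × 111 = 56,730 g.

(a) 7.56 kg; (b) 56.7 kg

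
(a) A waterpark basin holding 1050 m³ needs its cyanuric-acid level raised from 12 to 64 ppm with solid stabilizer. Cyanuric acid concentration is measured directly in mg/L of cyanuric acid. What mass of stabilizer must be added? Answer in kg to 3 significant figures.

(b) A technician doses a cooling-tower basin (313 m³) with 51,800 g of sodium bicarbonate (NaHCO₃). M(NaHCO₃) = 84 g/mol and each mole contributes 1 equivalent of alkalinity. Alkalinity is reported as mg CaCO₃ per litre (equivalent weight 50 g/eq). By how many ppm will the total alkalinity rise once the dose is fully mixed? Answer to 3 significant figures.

(a) 54.6 kg; (b) 98.5 ppm

(a) Volume: 1050 m³ = 1,050,000 L.
(a) CYA to add: (64 − 12) = 52 mg/L × 1,050,000 L = 54,600 g cyanuric acid.

(b) Volume: 313 m³ = 313,000 L.
(b) Moles of NaHCO₃: 51,800 g ÷ 84 g/mol = 616.7 mol → 616.7 eq of alkalinity.
(b) As CaCO₃: 616.7 eq × 50 g/eq = 30,830 g.
(b) Rise: 30,830 g / 313,000 L × 1000 = 98.51 mg/L.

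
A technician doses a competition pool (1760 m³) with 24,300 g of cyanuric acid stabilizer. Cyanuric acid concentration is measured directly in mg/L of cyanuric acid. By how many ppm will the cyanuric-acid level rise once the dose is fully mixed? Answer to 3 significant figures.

Volume: 1760 m³ = 1,760,000 L.
Rise: 24,300 g / 1,760,000 L × 1000 = 13.81 mg/L.

13.8 ppm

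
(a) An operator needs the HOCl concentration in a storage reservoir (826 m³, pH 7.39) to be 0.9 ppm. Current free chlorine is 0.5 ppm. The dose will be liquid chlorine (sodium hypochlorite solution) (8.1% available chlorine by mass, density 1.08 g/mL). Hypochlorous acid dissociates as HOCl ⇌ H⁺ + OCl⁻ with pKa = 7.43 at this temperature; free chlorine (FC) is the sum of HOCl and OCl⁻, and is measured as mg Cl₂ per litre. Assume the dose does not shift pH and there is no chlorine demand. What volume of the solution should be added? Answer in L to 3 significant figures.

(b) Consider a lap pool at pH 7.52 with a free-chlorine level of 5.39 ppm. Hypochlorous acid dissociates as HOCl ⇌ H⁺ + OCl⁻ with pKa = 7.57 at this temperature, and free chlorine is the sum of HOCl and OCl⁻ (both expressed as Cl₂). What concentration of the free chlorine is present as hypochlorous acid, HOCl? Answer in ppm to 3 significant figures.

(a) 11.5 L; (b) 2.85 ppm

(a) Volume: 826 m³ = 826,000 L.
(a) [OCl⁻]/[HOCl] = 10^(pH − pKa) = 10^(7.39 − 7.43) = 0.912; fraction as HOCl = 1/(1 + 0.912) = 0.523.
(a) Free chlorine required for 0.9 ppm HOCl: 0.9 / 0.523 = 1.721 ppm.
(a) FC to add: 1.721 − 0.5 = 1.221 mg/L as Cl₂.
(a) Cl₂ equivalent: 1.221 mg/L × 826,000 L = 1008 g.
(a) Product at 8.1% available Cl: 1008 / 0.081 = 12,450 g.
(a) Volume: 12,450 g ÷ 1.08 g/mL = 11,530 mL.

(b) [OCl⁻]/[HOCl] = 10^(pH − pKa) = 10^(7.52 − 7.57) = 10^-0.05 = 0.8913.
(b) Fraction as HOCl = 1 / (1 + 0.8913) = 0.5288.
(b) HOCl = 0.5288 × 5.39 ppm = 2.85 ppm.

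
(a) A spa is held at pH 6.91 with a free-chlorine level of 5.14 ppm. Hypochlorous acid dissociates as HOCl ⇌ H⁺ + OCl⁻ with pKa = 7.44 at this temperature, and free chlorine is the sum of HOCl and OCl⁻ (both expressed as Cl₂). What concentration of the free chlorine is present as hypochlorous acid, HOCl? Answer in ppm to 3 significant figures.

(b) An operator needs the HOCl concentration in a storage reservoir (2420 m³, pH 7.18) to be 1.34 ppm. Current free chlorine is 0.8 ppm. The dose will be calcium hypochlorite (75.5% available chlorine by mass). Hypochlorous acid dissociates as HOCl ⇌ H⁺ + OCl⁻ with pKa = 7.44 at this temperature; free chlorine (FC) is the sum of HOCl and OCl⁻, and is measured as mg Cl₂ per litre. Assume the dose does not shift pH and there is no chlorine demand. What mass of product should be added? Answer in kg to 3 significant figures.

(a) [OCl⁻]/[HOCl] = 10^(pH − pKa) = 10^(6.91 − 7.44) = 10^-0.53 = 0.2951.
(a) Fraction as HOCl = 1 / (1 + 0.2951) = 0.7721.
(a) HOCl = 0.7721 × 5.14 ppm = 3.969 ppm.

(b) Volume: 2420 m³ = 2,420,000 L.
(b) [OCl⁻]/[HOCl] = 10^(pH − pKa) = 10^(7.18 − 7.44) = 0.5495; fraction as HOCl = 1/(1 + 0.5495) = 0.6454.
(b) Free chlorine required for 1.34 ppm HOCl: 1.34 / 0.6454 = 2.076 ppm.
(b) FC to add: 2.076 − 0.8 = 1.276 mg/L as Cl₂.
(b) Cl₂ equivalent: 1.276 mg/L × 2,420,000 L = 3089 g.
(b) Product at 75.5% available Cl: 3089 / 0.755 = 4091 g.

(a) 3.97 ppm; (b) 4.09 kg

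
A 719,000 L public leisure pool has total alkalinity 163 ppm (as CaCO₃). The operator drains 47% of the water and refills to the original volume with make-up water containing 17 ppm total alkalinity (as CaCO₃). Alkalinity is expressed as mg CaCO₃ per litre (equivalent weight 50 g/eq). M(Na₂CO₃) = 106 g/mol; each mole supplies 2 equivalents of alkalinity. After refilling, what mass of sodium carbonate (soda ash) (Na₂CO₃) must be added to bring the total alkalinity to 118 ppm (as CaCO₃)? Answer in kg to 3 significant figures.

After draining 47% and refilling: 163 × 0.53 + 17 × 0.47 = 94.38 ppm.
Deficit to target: 118 − 94.38 = 23.62 mg/L.
As CaCO₃: 23.62 mg/L × 719,000 L = 16,980 g; ÷ 50 g/eq ÷ 2 = 169.8 mol Na₂CO₃.
Mass: 169.8 × 106 = 18,000 g.

18.0 kg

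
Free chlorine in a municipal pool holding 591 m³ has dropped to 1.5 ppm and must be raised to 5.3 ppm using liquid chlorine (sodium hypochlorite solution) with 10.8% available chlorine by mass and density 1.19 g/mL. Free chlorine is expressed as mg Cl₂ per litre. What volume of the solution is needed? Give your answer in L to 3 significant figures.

17.5 L

Volume: 591 m³ = 591,000 L.
Chlorine deficit: 5.3 − 1.5 = 3.8 ppm = 3.8 mg/L as Cl₂.
Cl₂ equivalent needed: 3.8 mg/L × 591,000 L = 2,246,000 mg = 2246 g.
Product at 10.8% available chlorine: 2246 / 0.108 = 20,790 g.
Volume at density 1.19 g/mL: 20,790 g ÷ 1.19 g/mL = 17,470 mL.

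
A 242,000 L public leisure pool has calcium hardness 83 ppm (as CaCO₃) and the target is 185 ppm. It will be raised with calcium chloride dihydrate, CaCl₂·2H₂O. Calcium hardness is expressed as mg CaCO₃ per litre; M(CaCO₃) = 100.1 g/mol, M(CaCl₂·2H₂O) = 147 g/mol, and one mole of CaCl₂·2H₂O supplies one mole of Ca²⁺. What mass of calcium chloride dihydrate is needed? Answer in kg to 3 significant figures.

Hardness to add: (185 − 83) = 102 mg/L as CaCO₃ × 242,000 L = 24,680 g as CaCO₃.
Moles of Ca²⁺ (1 mol Ca²⁺ ≡ 1 mol CaCO₃): 24,680 / 100.1 g/mol = 246.6 mol.
Mass of CaCl₂·2H₂O: 246.6 × 147 = 36,250 g.

36.2 kg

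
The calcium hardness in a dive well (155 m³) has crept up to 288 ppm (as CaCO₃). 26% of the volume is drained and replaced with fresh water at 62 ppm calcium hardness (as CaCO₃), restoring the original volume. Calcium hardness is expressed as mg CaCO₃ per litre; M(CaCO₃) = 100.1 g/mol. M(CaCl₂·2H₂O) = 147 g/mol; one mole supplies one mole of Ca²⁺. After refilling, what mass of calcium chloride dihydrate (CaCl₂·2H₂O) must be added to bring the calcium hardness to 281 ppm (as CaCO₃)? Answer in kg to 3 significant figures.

11.8 kg

Volume: 155 m³ = 155,000 L.
After draining 26% and refilling: 288 × 0.74 + 62 × 0.26 = 229.24 ppm.
Deficit to target: 281 − 229.24 = 51.76 mg/L.
As CaCO₃: 51.76 mg/L × 155,000 L = 8023 g; ÷ 100.1 = 80.15 mol Ca²⁺.
Mass: 80.15 × 147 = 11,780 g.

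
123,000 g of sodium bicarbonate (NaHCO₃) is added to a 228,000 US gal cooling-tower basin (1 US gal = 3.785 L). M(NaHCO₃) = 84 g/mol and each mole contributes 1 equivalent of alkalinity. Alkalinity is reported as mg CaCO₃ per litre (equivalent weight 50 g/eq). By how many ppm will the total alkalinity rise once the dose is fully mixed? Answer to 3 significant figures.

Volume: 228,000 US gal × 3.785 L/gal = 862,980 L.
Moles of NaHCO₃: 123,000 g ÷ 84 g/mol = 1464 mol → 1464 eq of alkalinity.
As CaCO₃: 1464 eq × 50 g/eq = 73,210 g.
Rise: 73,210 g / 862,980 L × 1000 = 84.84 mg/L.

84.8 ppm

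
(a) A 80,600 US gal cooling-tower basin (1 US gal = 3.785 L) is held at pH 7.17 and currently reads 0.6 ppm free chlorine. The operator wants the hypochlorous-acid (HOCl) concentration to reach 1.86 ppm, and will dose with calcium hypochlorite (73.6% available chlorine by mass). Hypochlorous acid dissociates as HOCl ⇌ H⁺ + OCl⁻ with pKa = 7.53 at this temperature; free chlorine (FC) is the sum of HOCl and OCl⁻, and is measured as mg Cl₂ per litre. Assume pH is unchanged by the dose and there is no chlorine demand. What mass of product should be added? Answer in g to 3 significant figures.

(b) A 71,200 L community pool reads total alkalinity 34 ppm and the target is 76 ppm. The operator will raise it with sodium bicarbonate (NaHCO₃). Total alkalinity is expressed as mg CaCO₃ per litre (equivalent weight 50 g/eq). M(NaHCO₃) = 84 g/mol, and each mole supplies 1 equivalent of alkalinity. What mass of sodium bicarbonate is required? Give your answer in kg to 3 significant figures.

(a) Volume: 80,600 US gal × 3.785 L/gal = 305,071 L.
(a) [OCl⁻]/[HOCl] = 10^(pH − pKa) = 10^(7.17 − 7.53) = 0.4365; fraction as HOCl = 1/(1 + 0.4365) = 0.6961.
(a) Free chlorine required for 1.86 ppm HOCl: 1.86 / 0.6961 = 2.672 ppm.
(a) FC to add: 2.672 − 0.6 = 2.072 mg/L as Cl₂.
(a) Cl₂ equivalent: 2.072 mg/L × 305,071 L = 632.1 g.
(a) Product at 73.6% available Cl: 632.1 / 0.736 = 858.8 g.

(b) Alkalinity to add: (76 − 34) = 42 mg/L as CaCO₃ × 71,200 L = 2990 g as CaCO₃.
(b) Equivalents: 2990 g ÷ 50 g/eq = 59.81 eq.
(b) NaHCO₃ supplies 1 eq per mole → 59.81 mol.
(b) Mass: 59.81 mol × 84 g/mol = 5024 g.

(a) 859 g; (b) 5.02 kg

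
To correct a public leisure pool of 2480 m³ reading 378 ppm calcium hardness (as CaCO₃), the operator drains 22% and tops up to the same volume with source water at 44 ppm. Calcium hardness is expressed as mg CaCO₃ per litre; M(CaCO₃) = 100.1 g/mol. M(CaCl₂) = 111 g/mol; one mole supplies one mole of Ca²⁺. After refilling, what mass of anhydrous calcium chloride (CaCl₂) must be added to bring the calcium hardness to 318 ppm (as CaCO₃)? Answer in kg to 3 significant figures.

37.1 kg

Volume: 2480 m³ = 2,480,000 L.
After draining 22% and refilling: 378 × 0.78 + 44 × 0.22 = 304.52 ppm.
Deficit to target: 318 − 304.52 = 13.48 mg/L.
As CaCO₃: 13.48 mg/L × 2,480,000 L = 33,430 g; ÷ 100.1 = 334 mol Ca²⁺.
Mass: 334 × 111 = 37,070 g.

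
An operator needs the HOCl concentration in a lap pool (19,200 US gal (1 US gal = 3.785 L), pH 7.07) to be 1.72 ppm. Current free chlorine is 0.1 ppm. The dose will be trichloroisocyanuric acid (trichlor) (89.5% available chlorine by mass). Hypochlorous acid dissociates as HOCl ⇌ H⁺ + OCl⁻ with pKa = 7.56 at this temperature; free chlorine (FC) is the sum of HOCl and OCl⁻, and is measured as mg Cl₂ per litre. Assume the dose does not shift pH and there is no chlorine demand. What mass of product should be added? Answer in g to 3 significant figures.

Volume: 19,200 US gal × 3.785 L/gal = 72,672 L.
[OCl⁻]/[HOCl] = 10^(pH − pKa) = 10^(7.07 − 7.56) = 0.3236; fraction as HOCl = 1/(1 + 0.3236) = 0.7555.
Free chlorine required for 1.72 ppm HOCl: 1.72 / 0.7555 = 2.277 ppm.
FC to add: 2.277 − 0.1 = 2.177 mg/L as Cl₂.
Cl₂ equivalent: 2.177 mg/L × 72,672 L = 158.2 g.
Product at 89.5% available Cl: 158.2 / 0.895 = 176.7 g.

177 g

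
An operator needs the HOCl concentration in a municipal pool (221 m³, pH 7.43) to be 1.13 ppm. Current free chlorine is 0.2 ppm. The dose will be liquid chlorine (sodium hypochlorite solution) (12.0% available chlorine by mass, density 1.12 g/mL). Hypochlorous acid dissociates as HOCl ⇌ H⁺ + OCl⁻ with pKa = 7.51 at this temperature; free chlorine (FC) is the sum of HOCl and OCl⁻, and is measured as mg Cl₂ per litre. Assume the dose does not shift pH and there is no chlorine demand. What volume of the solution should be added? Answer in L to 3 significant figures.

Volume: 221 m³ = 221,000 L.
[OCl⁻]/[HOCl] = 10^(pH − pKa) = 10^(7.43 − 7.51) = 0.8318; fraction as HOCl = 1/(1 + 0.8318) = 0.5459.
Free chlorine required for 1.13 ppm HOCl: 1.13 / 0.5459 = 2.07 ppm.
FC to add: 2.07 − 0.2 = 1.87 mg/L as Cl₂.
Cl₂ equivalent: 1.87 mg/L × 221,000 L = 413.2 g.
Product at 12.0% available Cl: 413.2 / 0.12 = 3444 g.
Volume: 3444 g ÷ 1.12 g/mL = 3075 mL.

3.07 L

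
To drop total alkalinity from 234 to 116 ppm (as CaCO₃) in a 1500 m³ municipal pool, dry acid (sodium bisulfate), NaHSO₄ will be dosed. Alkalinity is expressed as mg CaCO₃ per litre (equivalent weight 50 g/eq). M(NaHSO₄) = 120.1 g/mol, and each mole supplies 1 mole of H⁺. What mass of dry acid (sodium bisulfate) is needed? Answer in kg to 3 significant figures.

425 kg

Volume: 1500 m³ = 1,500,000 L.
Alkalinity to neutralize: (234 − 116) = 118 mg/L as CaCO₃ × 1,500,000 L = 177,000 g as CaCO₃.
Equivalents of H⁺ required: 177,000 ÷ 50 g/eq = 3540 eq = 3540 mol NaHSO₄.
Mass of NaHSO₄: 3540 × 120.1 = 425,200 g.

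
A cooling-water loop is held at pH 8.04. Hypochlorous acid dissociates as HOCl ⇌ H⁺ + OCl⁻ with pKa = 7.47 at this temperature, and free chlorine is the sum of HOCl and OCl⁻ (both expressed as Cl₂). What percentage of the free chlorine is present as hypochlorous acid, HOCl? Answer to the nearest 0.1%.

[OCl⁻]/[HOCl] = 10^(pH − pKa) = 10^(8.04 − 7.47) = 10^0.57 = 3.715.
Fraction as HOCl = 1 / (1 + 3.715) = 0.2121.

21.2%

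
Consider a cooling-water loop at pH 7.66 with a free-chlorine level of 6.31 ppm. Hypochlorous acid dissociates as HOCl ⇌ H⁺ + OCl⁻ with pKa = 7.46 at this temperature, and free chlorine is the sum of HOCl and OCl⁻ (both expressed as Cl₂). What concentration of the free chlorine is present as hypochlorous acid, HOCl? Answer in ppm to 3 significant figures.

2.44 ppm

[OCl⁻]/[HOCl] = 10^(pH − pKa) = 10^(7.66 − 7.46) = 10^0.20 = 1.585.
Fraction as HOCl = 1 / (1 + 1.585) = 0.3869.
HOCl = 0.3869 × 6.31 ppm = 2.441 ppm.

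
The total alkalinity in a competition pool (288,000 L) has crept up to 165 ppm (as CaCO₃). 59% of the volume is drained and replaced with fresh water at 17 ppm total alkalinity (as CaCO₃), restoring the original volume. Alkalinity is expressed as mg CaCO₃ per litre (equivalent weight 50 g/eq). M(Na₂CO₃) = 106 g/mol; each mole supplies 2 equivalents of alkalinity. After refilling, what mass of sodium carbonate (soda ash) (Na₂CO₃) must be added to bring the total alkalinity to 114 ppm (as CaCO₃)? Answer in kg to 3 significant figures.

11.1 kg

After draining 59% and refilling: 165 × 0.41 + 17 × 0.59 = 77.68 ppm.
Deficit to target: 114 − 77.68 = 36.32 mg/L.
As CaCO₃: 36.32 mg/L × 288,000 L = 10,460 g; ÷ 50 g/eq ÷ 2 = 104.6 mol Na₂CO₃.
Mass: 104.6 × 106 = 11,090 g.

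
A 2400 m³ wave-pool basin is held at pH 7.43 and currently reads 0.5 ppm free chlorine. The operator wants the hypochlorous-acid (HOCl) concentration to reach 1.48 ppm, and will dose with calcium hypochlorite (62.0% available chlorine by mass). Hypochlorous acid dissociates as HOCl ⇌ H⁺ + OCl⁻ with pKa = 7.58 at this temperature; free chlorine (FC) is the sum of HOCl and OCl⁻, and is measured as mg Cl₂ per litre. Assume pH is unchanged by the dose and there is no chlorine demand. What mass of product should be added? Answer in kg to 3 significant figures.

Volume: 2400 m³ = 2,400,000 L.
[OCl⁻]/[HOCl] = 10^(pH − pKa) = 10^(7.43 − 7.58) = 0.7079; fraction as HOCl = 1/(1 + 0.7079) = 0.5855.
Free chlorine required for 1.48 ppm HOCl: 1.48 / 0.5855 = 2.528 ppm.
FC to add: 2.528 − 0.5 = 2.028 mg/L as Cl₂.
Cl₂ equivalent: 2.028 mg/L × 2,400,000 L = 4867 g.
Product at 62.0% available Cl: 4867 / 0.62 = 7849 g.

7.85 kg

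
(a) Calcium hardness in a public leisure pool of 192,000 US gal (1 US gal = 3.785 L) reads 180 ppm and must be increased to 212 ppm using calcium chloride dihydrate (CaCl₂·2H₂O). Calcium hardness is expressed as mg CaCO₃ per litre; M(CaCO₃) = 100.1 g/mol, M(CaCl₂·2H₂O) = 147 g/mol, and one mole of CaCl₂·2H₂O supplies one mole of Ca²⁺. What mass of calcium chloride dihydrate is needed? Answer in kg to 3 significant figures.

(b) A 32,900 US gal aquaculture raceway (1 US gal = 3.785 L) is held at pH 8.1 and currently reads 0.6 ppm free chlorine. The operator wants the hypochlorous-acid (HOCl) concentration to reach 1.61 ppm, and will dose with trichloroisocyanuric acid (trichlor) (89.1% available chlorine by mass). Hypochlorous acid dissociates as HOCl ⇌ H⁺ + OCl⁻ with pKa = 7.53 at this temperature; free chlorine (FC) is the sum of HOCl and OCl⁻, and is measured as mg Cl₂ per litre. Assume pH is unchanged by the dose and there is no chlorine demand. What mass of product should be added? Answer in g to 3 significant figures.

(a) 34.2 kg; (b) 977 g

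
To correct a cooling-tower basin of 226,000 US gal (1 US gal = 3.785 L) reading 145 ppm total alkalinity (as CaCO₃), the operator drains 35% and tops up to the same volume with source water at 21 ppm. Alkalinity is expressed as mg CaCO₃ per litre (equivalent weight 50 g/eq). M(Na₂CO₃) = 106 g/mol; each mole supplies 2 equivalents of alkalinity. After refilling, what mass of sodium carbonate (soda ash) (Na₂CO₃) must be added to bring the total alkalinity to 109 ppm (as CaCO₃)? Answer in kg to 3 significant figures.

6.71 kg

Volume: 226,000 US gal × 3.785 L/gal = 855,410 L.
After draining 35% and refilling: 145 × 0.65 + 21 × 0.35 = 101.6 ppm.
Deficit to target: 109 − 101.6 = 7.4 mg/L.
As CaCO₃: 7.4 mg/L × 855,410 L = 6330 g; ÷ 50 g/eq ÷ 2 = 63.3 mol Na₂CO₃.
Mass: 63.3 × 106 = 6710 g.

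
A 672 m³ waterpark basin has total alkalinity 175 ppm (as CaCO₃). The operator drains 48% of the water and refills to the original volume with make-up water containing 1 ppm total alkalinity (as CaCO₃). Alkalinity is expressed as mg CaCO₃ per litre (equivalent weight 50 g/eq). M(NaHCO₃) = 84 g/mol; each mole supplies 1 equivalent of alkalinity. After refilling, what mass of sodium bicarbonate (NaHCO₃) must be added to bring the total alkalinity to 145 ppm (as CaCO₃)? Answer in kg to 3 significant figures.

Volume: 672 m³ = 672,000 L.
After draining 48% and refilling: 175 × 0.52 + 1 × 0.48 = 91.48 ppm.
Deficit to target: 145 − 91.48 = 53.52 mg/L.
As CaCO₃: 53.52 mg/L × 672,000 L = 35,970 g; ÷ 50 g/eq ÷ 1 = 719.3 mol NaHCO₃.
Mass: 719.3 × 84 = 60,420 g.

60.4 kg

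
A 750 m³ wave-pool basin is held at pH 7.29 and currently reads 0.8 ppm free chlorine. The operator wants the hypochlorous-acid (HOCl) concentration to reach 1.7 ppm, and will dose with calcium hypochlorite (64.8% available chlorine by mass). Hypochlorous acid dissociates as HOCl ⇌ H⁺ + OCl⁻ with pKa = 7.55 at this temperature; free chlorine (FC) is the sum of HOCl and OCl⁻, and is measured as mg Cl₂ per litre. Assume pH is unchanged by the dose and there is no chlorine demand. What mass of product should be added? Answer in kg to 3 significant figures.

Volume: 750 m³ = 750,000 L.
[OCl⁻]/[HOCl] = 10^(pH − pKa) = 10^(7.29 − 7.55) = 0.5495; fraction as HOCl = 1/(1 + 0.5495) = 0.6454.
Free chlorine required for 1.7 ppm HOCl: 1.7 / 0.6454 = 2.634 ppm.
FC to add: 2.634 − 0.8 = 1.834 mg/L as Cl₂.
Cl₂ equivalent: 1.834 mg/L × 750,000 L = 1376 g.
Product at 64.8% available Cl: 1376 / 0.648 = 2123 g.

2.12 kg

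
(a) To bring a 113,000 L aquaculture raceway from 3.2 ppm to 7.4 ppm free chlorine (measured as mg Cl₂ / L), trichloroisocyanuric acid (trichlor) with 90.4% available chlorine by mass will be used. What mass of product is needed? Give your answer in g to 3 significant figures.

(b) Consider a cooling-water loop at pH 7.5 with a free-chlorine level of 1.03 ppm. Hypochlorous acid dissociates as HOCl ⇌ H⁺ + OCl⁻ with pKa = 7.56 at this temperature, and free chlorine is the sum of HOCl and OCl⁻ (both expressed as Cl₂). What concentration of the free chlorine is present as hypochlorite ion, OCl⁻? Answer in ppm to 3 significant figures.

(a) 525 g; (b) 0.479 ppm

(a) Chlorine deficit: 7.4 − 3.2 = 4.2 ppm = 4.2 mg/L as Cl₂.
(a) Cl₂ equivalent needed: 4.2 mg/L × 113,000 L = 474,600 mg = 474.6 g.
(a) Product at 90.4% available chlorine: 474.6 / 0.904 = 525 g.

(b) [OCl⁻]/[HOCl] = 10^(pH − pKa) = 10^(7.5 − 7.56) = 10^-0.06 = 0.871.
(b) Fraction as HOCl = 1 / (1 + 0.871) = 0.5345.
(b) OCl⁻ = (1 − 0.5345) × 1.03 ppm = 0.4795 ppm.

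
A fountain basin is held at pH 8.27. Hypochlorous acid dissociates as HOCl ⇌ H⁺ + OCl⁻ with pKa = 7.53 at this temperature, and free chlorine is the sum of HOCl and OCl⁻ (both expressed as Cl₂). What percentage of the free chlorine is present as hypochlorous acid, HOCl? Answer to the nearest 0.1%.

15.4%

[OCl⁻]/[HOCl] = 10^(pH − pKa) = 10^(8.27 − 7.53) = 10^0.74 = 5.495.
Fraction as HOCl = 1 / (1 + 5.495) = 0.154.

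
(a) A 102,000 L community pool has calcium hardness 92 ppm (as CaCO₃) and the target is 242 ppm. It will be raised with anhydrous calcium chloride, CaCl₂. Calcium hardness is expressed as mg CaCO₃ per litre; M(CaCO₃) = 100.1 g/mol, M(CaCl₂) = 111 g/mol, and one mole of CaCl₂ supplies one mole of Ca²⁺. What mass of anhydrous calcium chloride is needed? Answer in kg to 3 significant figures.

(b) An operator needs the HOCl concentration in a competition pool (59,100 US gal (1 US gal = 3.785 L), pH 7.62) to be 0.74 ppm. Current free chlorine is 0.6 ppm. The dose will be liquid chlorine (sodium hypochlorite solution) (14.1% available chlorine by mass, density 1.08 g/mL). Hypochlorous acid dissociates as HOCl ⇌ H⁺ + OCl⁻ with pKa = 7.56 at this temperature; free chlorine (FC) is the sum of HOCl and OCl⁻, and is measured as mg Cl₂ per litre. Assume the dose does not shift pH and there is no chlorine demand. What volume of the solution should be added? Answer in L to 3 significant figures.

(a) Hardness to add: (242 − 92) = 150 mg/L as CaCO₃ × 102,000 L = 15,300 g as CaCO₃.
(a) Moles of Ca²⁺ (1 mol Ca²⁺ ≡ 1 mol CaCO₃): 15,300 / 100.1 g/mol = 152.8 mol.
(a) Mass of CaCl₂: 152.8 × 111 = 16,970 g.

(b) Volume: 59,100 US gal × 3.785 L/gal = 223,694 L.
(b) [OCl⁻]/[HOCl] = 10^(pH − pKa) = 10^(7.62 − 7.56) = 1.148; fraction as HOCl = 1/(1 + 1.148) = 0.4655.
(b) Free chlorine required for 0.74 ppm HOCl: 0.74 / 0.4655 = 1.59 ppm.
(b) FC to add: 1.59 − 0.6 = 0.9896 mg/L as Cl₂.
(b) Cl₂ equivalent: 0.9896 mg/L × 223,694 L = 221.4 g.
(b) Product at 14.1% available Cl: 221.4 / 0.141 = 1570 g.
(b) Volume: 1570 g ÷ 1.08 g/mL = 1454 mL.

(a) 17.0 kg; (b) 1.45 L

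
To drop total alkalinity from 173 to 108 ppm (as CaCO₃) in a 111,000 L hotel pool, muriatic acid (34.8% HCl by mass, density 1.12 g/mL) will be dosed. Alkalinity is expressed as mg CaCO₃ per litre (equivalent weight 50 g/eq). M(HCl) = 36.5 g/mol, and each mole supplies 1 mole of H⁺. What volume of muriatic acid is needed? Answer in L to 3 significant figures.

Alkalinity to neutralize: (173 − 108) = 65 mg/L as CaCO₃ × 111,000 L = 7215 g as CaCO₃.
Equivalents of H⁺ required: 7215 ÷ 50 g/eq = 144.3 eq = 144.3 mol HCl.
Mass of HCl: 144.3 × 36.5 = 5267 g.
Mass of 34.8% solution: 5267 / 0.348 = 15,130 g.
Volume: 15,130 g ÷ 1.12 g/mL = 13,510 mL.

13.5 L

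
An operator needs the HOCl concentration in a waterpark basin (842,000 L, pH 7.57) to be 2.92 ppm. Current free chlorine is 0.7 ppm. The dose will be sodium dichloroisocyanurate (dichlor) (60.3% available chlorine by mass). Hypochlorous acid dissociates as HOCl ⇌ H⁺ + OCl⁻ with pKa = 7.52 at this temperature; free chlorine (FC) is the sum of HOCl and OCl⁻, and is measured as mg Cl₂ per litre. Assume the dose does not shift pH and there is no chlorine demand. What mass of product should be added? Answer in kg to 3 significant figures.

7.67 kg

[OCl⁻]/[HOCl] = 10^(pH − pKa) = 10^(7.57 − 7.52) = 1.122; fraction as HOCl = 1/(1 + 1.122) = 0.4712.
Free chlorine required for 2.92 ppm HOCl: 2.92 / 0.4712 = 6.196 ppm.
FC to add: 6.196 − 0.7 = 5.496 mg/L as Cl₂.
Cl₂ equivalent: 5.496 mg/L × 842,000 L = 4628 g.
Product at 60.3% available Cl: 4628 / 0.603 = 7675 g.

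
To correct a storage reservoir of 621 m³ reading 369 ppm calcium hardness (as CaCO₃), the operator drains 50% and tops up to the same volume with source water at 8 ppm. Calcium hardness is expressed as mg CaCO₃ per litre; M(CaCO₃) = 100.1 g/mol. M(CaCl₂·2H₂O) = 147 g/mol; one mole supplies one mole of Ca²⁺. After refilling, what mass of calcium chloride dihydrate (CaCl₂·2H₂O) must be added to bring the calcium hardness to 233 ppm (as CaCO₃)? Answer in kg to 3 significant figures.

40.6 kg

Volume: 621 m³ = 621,000 L.
After draining 50% and refilling: 369 × 0.50 + 8 × 0.50 = 188.5 ppm.
Deficit to target: 233 − 188.5 = 44.5 mg/L.
As CaCO₃: 44.5 mg/L × 621,000 L = 27,630 g; ÷ 100.1 = 276.1 mol Ca²⁺.
Mass: 276.1 × 147 = 40,580 g.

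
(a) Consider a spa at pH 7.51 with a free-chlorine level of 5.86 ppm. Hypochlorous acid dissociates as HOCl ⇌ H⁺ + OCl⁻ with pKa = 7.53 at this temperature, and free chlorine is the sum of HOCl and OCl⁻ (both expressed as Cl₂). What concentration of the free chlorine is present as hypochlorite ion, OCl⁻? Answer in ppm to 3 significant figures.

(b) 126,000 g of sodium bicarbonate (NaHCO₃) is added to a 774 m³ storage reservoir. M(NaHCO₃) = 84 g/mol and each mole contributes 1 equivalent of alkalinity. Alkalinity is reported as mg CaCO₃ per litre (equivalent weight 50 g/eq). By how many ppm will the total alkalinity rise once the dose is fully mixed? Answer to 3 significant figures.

(a) [OCl⁻]/[HOCl] = 10^(pH − pKa) = 10^(7.51 − 7.53) = 10^-0.02 = 0.955.
(a) Fraction as HOCl = 1 / (1 + 0.955) = 0.5115.
(a) OCl⁻ = (1 − 0.5115) × 5.86 ppm = 2.863 ppm.

(b) Volume: 774 m³ = 774,000 L.
(b) Moles of NaHCO₃: 126,000 g ÷ 84 g/mol = 1500 mol → 1500 eq of alkalinity.
(b) As CaCO₃: 1500 eq × 50 g/eq = 75,000 g.
(b) Rise: 75,000 g / 774,000 L × 1000 = 96.9 mg/L.

(a) 2.86 ppm; (b) 96.9 ppm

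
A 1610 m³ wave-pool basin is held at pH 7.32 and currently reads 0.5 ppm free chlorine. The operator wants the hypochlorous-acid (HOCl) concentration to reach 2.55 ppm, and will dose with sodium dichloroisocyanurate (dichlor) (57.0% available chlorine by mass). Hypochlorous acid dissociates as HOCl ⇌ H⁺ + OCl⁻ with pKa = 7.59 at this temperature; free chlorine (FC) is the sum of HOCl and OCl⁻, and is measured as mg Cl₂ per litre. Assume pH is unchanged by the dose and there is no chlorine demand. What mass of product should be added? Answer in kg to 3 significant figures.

Volume: 1610 m³ = 1,610,000 L.
[OCl⁻]/[HOCl] = 10^(pH − pKa) = 10^(7.32 − 7.59) = 0.537; fraction as HOCl = 1/(1 + 0.537) = 0.6506.
Free chlorine required for 2.55 ppm HOCl: 2.55 / 0.6506 = 3.919 ppm.
FC to add: 3.919 − 0.5 = 3.419 mg/L as Cl₂.
Cl₂ equivalent: 3.419 mg/L × 1,610,000 L = 5505 g.
Product at 57.0% available Cl: 5505 / 0.57 = 9658 g.

9.66 kg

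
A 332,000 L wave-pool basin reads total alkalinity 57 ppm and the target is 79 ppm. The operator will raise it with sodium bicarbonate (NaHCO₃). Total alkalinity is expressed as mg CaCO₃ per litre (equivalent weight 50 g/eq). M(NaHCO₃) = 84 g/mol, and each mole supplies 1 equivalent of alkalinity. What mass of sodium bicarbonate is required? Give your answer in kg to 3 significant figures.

Alkalinity to add: (79 − 57) = 22 mg/L as CaCO₃ × 332,000 L = 7304 g as CaCO₃.
Equivalents: 7304 g ÷ 50 g/eq = 146.1 eq.
NaHCO₃ supplies 1 eq per mole → 146.1 mol.
Mass: 146.1 mol × 84 g/mol = 12,270 g.

12.3 kg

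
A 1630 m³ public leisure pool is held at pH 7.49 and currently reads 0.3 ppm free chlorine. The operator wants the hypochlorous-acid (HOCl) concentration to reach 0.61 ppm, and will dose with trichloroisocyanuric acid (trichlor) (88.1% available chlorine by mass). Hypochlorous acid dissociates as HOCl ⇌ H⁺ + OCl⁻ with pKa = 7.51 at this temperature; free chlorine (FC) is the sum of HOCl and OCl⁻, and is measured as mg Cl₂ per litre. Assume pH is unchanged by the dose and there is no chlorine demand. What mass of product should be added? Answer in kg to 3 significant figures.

1.65 kg

Volume: 1630 m³ = 1,630,000 L.
[OCl⁻]/[HOCl] = 10^(pH − pKa) = 10^(7.49 − 7.51) = 0.955; fraction as HOCl = 1/(1 + 0.955) = 0.5115.
Free chlorine required for 0.61 ppm HOCl: 0.61 / 0.5115 = 1.193 ppm.
FC to add: 1.193 − 0.3 = 0.8925 mg/L as Cl₂.
Cl₂ equivalent: 0.8925 mg/L × 1,630,000 L = 1455 g.
Product at 88.1% available Cl: 1455 / 0.881 = 1651 g.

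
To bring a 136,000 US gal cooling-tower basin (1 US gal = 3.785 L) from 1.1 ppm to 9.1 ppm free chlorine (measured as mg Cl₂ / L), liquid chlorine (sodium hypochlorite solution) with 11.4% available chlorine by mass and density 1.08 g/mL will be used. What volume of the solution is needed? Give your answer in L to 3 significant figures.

33.4 L

Volume: 136,000 US gal × 3.785 L/gal = 514,760 L.
Chlorine deficit: 9.1 − 1.1 = 8 ppm = 8 mg/L as Cl₂.
Cl₂ equivalent needed: 8 mg/L × 514,760 L = 4,118,000 mg = 4118 g.
Product at 11.4% available chlorine: 4118 / 0.114 = 36,120 g.
Volume at density 1.08 g/mL: 36,120 g ÷ 1.08 g/mL = 33,450 mL.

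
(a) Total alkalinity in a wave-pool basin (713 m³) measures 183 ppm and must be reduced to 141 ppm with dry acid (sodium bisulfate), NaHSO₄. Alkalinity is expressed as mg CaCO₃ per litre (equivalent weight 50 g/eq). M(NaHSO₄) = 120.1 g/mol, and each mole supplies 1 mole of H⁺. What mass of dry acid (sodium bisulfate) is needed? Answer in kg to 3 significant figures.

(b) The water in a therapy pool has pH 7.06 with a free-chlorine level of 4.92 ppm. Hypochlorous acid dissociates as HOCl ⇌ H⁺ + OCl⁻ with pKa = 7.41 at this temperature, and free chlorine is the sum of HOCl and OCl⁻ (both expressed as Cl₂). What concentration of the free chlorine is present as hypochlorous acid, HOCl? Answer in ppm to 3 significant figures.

(a) 71.9 kg; (b) 3.40 ppm

(a) Volume: 713 m³ = 713,000 L.
(a) Alkalinity to neutralize: (183 − 141) = 42 mg/L as CaCO₃ × 713,000 L = 29,950 g as CaCO₃.
(a) Equivalents of H⁺ required: 29,950 ÷ 50 g/eq = 598.9 eq = 598.9 mol NaHSO₄.
(a) Mass of NaHSO₄: 598.9 × 120.1 = 71,930 g.

(b) [OCl⁻]/[HOCl] = 10^(pH − pKa) = 10^(7.06 − 7.41) = 10^-0.35 = 0.4467.
(b) Fraction as HOCl = 1 / (1 + 0.4467) = 0.6912.
(b) HOCl = 0.6912 × 4.92 ppm = 3.401 ppm.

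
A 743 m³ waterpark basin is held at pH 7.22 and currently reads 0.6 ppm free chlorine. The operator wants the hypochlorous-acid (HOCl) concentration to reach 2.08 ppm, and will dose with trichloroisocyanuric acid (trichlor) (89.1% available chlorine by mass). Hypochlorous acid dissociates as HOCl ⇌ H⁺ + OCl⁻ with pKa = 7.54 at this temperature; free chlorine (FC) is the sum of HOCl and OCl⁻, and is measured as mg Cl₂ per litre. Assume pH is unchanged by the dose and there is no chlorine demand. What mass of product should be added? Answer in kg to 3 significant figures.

2.06 kg

Volume: 743 m³ = 743,000 L.
[OCl⁻]/[HOCl] = 10^(pH − pKa) = 10^(7.22 − 7.54) = 0.4786; fraction as HOCl = 1/(1 + 0.4786) = 0.6763.
Free chlorine required for 2.08 ppm HOCl: 2.08 / 0.6763 = 3.076 ppm.
FC to add: 3.076 − 0.6 = 2.476 mg/L as Cl₂.
Cl₂ equivalent: 2.476 mg/L × 743,000 L = 1839 g.
Product at 89.1% available Cl: 1839 / 0.891 = 2064 g.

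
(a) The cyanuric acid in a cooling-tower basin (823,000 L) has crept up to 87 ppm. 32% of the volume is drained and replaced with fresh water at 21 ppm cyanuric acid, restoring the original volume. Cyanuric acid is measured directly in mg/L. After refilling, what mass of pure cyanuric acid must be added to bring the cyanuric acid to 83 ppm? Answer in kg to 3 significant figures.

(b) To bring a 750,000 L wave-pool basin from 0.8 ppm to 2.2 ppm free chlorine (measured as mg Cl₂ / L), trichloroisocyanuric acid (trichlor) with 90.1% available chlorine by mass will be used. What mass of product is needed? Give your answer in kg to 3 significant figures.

(a) After draining 32% and refilling: 87 × 0.68 + 21 × 0.32 = 65.88 ppm.
(a) Deficit to target: 83 − 65.88 = 17.12 mg/L.
(a) Mass: 17.12 mg/L × 823,000 L = 14,090 g cyanuric acid.

(b) Chlorine deficit: 2.2 − 0.8 = 1.4 ppm = 1.4 mg/L as Cl₂.
(b) Cl₂ equivalent needed: 1.4 mg/L × 750,000 L = 1,050,000 mg = 1050 g.
(b) Product at 90.1% available chlorine: 1050 / 0.901 = 1165 g.

(a) 14.1 kg; (b) 1.17 kg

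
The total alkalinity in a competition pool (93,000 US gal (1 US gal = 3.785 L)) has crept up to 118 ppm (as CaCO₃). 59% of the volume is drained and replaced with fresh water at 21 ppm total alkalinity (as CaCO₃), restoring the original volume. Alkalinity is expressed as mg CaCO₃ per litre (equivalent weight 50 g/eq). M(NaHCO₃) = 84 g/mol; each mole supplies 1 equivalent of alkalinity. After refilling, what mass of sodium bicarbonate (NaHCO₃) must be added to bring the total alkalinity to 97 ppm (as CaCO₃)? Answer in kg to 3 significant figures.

Volume: 93,000 US gal × 3.785 L/gal = 352,005 L.
After draining 59% and refilling: 118 × 0.41 + 21 × 0.59 = 60.77 ppm.
Deficit to target: 97 − 60.77 = 36.23 mg/L.
As CaCO₃: 36.23 mg/L × 352,005 L = 12,750 g; ÷ 50 g/eq ÷ 1 = 255.1 mol NaHCO₃.
Mass: 255.1 × 84 = 21,430 g.

21.4 kg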